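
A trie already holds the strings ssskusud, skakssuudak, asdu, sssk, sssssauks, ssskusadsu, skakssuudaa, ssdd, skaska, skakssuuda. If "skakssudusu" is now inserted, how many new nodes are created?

The longest prefix of "skakssudusu" already in the trie is "skakssu" (length 7).
New nodes needed: |"skakssudusu"| − 7 = 11 − 7 = 4.

4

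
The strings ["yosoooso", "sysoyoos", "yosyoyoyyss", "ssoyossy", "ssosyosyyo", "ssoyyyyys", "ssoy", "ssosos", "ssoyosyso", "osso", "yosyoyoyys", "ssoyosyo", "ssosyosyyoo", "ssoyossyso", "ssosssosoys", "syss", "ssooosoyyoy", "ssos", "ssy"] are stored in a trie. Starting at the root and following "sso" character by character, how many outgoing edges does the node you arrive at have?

3

Follow the path "sso" to its node, then look at its outgoing edges.
Distinct next characters after "sso": o, s, y.
That node has 3 child edges.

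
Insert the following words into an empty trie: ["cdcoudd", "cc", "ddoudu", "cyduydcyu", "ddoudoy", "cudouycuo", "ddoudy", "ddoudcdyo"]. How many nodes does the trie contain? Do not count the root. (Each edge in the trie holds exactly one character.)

Trie structure (* marks end of a word):
(root)
├─ c
│  ├─ c *
│  ├─ d
│  │  └─ c
│  │     └─ o
│  │        └─ u
│  │           └─ d
│  │              └─ d *
│  ├─ u
│  │  └─ d
│  │     └─ o
│  │        └─ u
│  │           └─ y
│  │              └─ c
│  │                 └─ u
│  │                    └─ o *
│  └─ y
│     └─ d
│        └─ u
│           └─ y
│              └─ d
│                 └─ c
│                    └─ y
│                       └─ u *
└─ d
   └─ d
      └─ o
         └─ u
            └─ d
               ├─ c
               │  └─ d
               │     └─ y
               │        └─ o *
               ├─ o
               │  └─ y *
               ├─ u *
               └─ y *
Counting every labelled node above: 37.

37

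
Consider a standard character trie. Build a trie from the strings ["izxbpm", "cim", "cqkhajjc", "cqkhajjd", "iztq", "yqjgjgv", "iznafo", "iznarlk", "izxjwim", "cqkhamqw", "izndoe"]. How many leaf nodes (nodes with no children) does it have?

11

A leaf is a node with no children — equivalently, the end of a word that is not a proper prefix of any other stored word.
Those words: "cim", "cqkhajjc", "cqkhajjd", "cqkhamqw", "iznafo", "iznarlk", "izndoe", "iztq", "izxbpm", "izxjwim", "yqjgjgv"
Leaf count: 11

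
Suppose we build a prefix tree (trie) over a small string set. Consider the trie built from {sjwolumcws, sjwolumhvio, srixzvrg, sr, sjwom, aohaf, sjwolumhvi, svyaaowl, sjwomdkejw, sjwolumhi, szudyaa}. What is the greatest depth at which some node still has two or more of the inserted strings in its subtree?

The deepest shared node is where two words last agree before diverging.
"sjwolumhvi" and "sjwolumhvio" agree on "sjwolumhvi" (10 characters) before diverging; nothing deeper is shared.
Longest shared-prefix length: 10

10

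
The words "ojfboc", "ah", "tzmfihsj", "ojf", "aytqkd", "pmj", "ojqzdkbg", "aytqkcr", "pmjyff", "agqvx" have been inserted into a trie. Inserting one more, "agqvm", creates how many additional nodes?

1

The longest prefix of "agqvm" already in the trie is "agqv" (length 4).
So 5 − 4 = 1 new nodes.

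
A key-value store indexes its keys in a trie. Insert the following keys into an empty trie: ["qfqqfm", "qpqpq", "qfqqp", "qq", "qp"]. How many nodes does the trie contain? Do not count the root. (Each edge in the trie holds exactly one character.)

12

For each word, the new-node count is its length minus the longest prefix already in the trie:
  "qfqqfm" → 6 new (q, f, q, q, f, m)
  "qpqpq" → prefix "q" already present; 4 new (p, q, p, q)
  "qfqqp" → prefix "qfqq" already present; 1 new (p)
  "qq" → prefix "q" already present; 1 new (q)
  "qp" → prefix "qp" already present; 0 new (none)
Total nodes = 6 + 4 + 1 + 1 + 0 = 12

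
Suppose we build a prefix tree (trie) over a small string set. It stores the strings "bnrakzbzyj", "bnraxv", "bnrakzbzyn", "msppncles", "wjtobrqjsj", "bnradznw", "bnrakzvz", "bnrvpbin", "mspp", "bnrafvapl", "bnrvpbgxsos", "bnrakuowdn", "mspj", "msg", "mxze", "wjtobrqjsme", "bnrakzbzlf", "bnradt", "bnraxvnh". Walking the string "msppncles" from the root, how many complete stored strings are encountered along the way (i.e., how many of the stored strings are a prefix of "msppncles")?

Check each prefix of "msppncles" against the stored set — each match is an end-marker on the path.
Prefixes of the query that are stored words: "mspp", "msppncles"
Count: 2

2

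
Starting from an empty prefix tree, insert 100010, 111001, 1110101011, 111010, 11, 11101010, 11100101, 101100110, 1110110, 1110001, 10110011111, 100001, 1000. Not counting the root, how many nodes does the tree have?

Trie structure (* marks end of a word):
(root)
└─ 1
   ├─ 0
   │  ├─ 0
   │  │  └─ 0 *
   │  │     ├─ 0
   │  │     │  └─ 1 *
   │  │     └─ 1
   │  │        └─ 0 *
   │  └─ 1
   │     └─ 1
   │        └─ 0
   │           └─ 0
   │              └─ 1
   │                 └─ 1
   │                    ├─ 0 *
   │                    └─ 1
   │                       └─ 1
   │                          └─ 1 *
   └─ 1 *
      └─ 1
         └─ 0
            ├─ 0
            │  ├─ 0
            │  │  └─ 1 *
            │  └─ 1 *
            │     └─ 0
            │        └─ 1 *
            └─ 1
               ├─ 0 *
               │  └─ 1
               │     └─ 0 *
               │        └─ 1
               │           └─ 1 *
               └─ 1
                  └─ 0 *
Counting every labelled node above: 35.

35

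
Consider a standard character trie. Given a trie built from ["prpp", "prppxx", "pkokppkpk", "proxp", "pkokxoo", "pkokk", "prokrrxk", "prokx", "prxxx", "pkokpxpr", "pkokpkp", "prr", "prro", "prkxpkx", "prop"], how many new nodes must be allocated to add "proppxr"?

3

Walking "proppxr" from the root, the first 4 characters ("prop") follow existing edges; "p" is the first miss.
New nodes needed: |"proppxr"| − 4 = 7 − 4 = 3.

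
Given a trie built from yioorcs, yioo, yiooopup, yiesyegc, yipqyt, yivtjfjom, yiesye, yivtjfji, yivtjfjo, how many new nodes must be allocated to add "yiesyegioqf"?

The longest prefix of "yiesyegioqf" already in the trie is "yiesyeg" (length 7).
New nodes needed: |"yiesyegioqf"| − 7 = 11 − 7 = 4.

4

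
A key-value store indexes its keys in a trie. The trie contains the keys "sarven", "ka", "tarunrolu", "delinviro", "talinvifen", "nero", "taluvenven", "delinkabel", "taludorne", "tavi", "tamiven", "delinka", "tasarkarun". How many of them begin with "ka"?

1

Traverse to the node for "ka", then collect every word in that subtree.
Matches: "ka"
Count: 1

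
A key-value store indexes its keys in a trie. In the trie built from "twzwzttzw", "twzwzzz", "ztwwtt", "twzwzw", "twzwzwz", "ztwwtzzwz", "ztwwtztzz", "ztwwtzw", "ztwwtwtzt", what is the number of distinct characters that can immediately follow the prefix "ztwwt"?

3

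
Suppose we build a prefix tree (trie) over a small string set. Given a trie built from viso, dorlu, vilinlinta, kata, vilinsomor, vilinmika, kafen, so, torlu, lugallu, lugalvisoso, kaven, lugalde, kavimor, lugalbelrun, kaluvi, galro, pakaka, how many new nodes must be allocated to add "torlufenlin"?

6

"torlu" is already a path in the trie; the remaining "fenlin" must be added.
Each of the 6 remaining characters creates one node.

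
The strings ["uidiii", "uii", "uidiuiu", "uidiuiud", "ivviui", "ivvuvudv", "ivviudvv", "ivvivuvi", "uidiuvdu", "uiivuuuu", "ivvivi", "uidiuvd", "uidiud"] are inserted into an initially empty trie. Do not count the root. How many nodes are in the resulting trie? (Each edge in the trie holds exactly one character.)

For each word, the new-node count is its length minus the longest prefix already in the trie:
  "uidiii" → 6 new (u, i, d, i, i, i)
  "uii" → prefix "ui" already present; 1 new (i)
  "uidiuiu" → prefix "uidi" already present; 3 new (u, i, u)
  "uidiuiud" → prefix "uidiuiu" already present; 1 new (d)
  "ivviui" → 6 new (i, v, v, i, u, i)
  "ivvuvudv" → prefix "ivv" already present; 5 new (u, v, u, d, v)
  "ivviudvv" → prefix "ivviu" already present; 3 new (d, v, v)
  "ivvivuvi" → prefix "ivvi" already present; 4 new (v, u, v, i)
  "uidiuvdu" → prefix "uidiu" already present; 3 new (v, d, u)
  "uiivuuuu" → prefix "uii" already present; 5 new (v, u, u, u, u)
  "ivvivi" → prefix "ivviv" already present; 1 new (i)
  "uidiuvd" → prefix "uidiuvd" already present; 0 new (none)
  "uidiud" → prefix "uidiu" already present; 1 new (d)
Total nodes = 6 + 1 + 3 + 1 + 6 + 5 + 3 + 4 + 3 + 5 + 1 + 0 + 1 = 39

39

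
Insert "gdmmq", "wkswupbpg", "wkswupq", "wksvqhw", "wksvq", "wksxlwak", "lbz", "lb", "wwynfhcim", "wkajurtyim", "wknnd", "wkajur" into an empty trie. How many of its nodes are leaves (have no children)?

9

Leaves are exactly the stored words that no other stored word extends.
Those words: "gdmmq", "lbz", "wkajurtyim", "wknnd", "wksvqhw", "wkswupbpg", "wkswupq", "wksxlwak", "wwynfhcim"
Leaf count: 9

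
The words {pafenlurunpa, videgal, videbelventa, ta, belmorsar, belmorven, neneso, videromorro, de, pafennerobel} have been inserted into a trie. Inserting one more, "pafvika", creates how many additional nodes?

4

Walking "pafvika" from the root, the first 3 characters ("paf") follow existing edges; "v" is the first miss.
New nodes needed: |"pafvika"| − 3 = 7 − 3 = 4.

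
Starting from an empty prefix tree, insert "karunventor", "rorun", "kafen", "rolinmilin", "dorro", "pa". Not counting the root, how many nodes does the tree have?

34

For each word, the new-node count is its length minus the longest prefix already in the trie:
  "karunventor" → 11 new (k, a, r, u, n, v, e, n, t, o, r)
  "rorun" → 5 new (r, o, r, u, n)
  "kafen" → prefix "ka" already present; 3 new (f, e, n)
  "rolinmilin" → prefix "ro" already present; 8 new (l, i, n, m, i, l, i, n)
  "dorro" → 5 new (d, o, r, r, o)
  "pa" → 2 new (p, a)
Total nodes = 11 + 5 + 3 + 8 + 5 + 2 = 34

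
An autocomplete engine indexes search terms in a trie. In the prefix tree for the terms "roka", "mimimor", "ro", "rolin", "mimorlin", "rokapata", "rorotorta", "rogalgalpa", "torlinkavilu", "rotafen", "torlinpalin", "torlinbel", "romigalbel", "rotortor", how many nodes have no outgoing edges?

12

A leaf is a node with no children — equivalently, the end of a word that is not a proper prefix of any other stored word.
Those words: "mimimor", "mimorlin", "rogalgalpa", "rokapata", "rolin", "romigalbel", "rorotorta", "rotafen", "rotortor", "torlinbel", "torlinkavilu", "torlinpalin"
Leaf count: 12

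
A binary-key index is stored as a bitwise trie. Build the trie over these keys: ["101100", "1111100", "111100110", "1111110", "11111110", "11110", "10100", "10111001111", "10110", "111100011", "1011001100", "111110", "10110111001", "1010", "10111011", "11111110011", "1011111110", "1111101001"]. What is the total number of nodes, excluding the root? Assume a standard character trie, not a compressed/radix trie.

Count nodes per top-level branch (shared prefixes stored once):
  '1'-branch (1010, 10100, 10110, 101100, 1011001100, 10110111001, 10111001111, 10111011, 1011111110, 11110, 111100011, 111100110, 111110, 1111100, 1111101001, 1111110, 11111110, 11111110011): 57 nodes
Sum: 57

57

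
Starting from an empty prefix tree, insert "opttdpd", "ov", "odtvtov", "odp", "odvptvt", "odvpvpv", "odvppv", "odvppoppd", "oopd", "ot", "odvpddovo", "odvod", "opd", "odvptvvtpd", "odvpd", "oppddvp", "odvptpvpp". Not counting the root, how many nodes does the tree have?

54

Insert word by word; a character creates a node only if that edge doesn't already exist:
  "opttdpd" → 7 new (o, p, t, t, d, p, d)
  "ov" → prefix "o" already present; 1 new (v)
  "odtvtov" → prefix "o" already present; 6 new (d, t, v, t, o, v)
  "odp" → prefix "od" already present; 1 new (p)
  "odvptvt" → prefix "od" already present; 5 new (v, p, t, v, t)
  "odvpvpv" → prefix "odvp" already present; 3 new (v, p, v)
  "odvppv" → prefix "odvp" already present; 2 new (p, v)
  "odvppoppd" → prefix "odvpp" already present; 4 new (o, p, p, d)
  "oopd" → prefix "o" already present; 3 new (o, p, d)
  "ot" → prefix "o" already present; 1 new (t)
  "odvpddovo" → prefix "odvp" already present; 5 new (d, d, o, v, o)
  "odvod" → prefix "odv" already present; 2 new (o, d)
  "opd" → prefix "op" already present; 1 new (d)
  "odvptvvtpd" → prefix "odvptv" already present; 4 new (v, t, p, d)
  "odvpd" → prefix "odvpd" already present; 0 new (none)
  "oppddvp" → prefix "op" already present; 5 new (p, d, d, v, p)
  "odvptpvpp" → prefix "odvpt" already present; 4 new (p, v, p, p)
Total nodes = 7 + 1 + 6 + 1 + 5 + 3 + 2 + 4 + 3 + 1 + 5 + 2 + 1 + 4 + 0 + 5 + 4 = 54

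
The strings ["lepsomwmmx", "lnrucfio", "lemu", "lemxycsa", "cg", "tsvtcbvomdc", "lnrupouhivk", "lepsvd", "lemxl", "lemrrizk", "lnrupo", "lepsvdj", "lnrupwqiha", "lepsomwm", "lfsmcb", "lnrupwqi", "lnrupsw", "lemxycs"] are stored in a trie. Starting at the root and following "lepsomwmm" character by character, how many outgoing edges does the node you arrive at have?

1

Walk "lepsomwmm" from the root, arriving at one node.
Distinct next characters after "lepsomwmm": x.
That node has 1 child edge.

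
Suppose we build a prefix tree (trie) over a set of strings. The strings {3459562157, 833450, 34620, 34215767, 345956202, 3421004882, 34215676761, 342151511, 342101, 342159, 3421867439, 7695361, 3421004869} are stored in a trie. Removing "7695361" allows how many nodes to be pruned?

After clearing the end-marker at "7695361", prune upward until reaching a node still needed by another word.
No other word shares any prefix with "7695361", so all 7 of its nodes go.
Nodes removed: 7

7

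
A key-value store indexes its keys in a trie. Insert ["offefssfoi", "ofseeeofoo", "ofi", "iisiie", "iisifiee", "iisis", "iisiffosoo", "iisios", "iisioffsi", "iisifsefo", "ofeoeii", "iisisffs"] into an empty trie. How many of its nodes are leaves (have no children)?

11

A leaf is a node with no children — equivalently, the end of a word that is not a proper prefix of any other stored word.
Those words: "iisiffosoo", "iisifiee", "iisifsefo", "iisiie", "iisioffsi", "iisios", "iisisffs", "ofeoeii", "offefssfoi", "ofi", "ofseeeofoo"
Leaf count: 11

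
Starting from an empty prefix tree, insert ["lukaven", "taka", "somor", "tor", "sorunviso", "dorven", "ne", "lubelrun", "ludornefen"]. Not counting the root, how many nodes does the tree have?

47

Insert word by word; a character creates a node only if that edge doesn't already exist:
  "lukaven" → 7 new (l, u, k, a, v, e, n)
  "taka" → 4 new (t, a, k, a)
  "somor" → 5 new (s, o, m, o, r)
  "tor" → prefix "t" already present; 2 new (o, r)
  "sorunviso" → prefix "so" already present; 7 new (r, u, n, v, i, s, o)
  "dorven" → 6 new (d, o, r, v, e, n)
  "ne" → 2 new (n, e)
  "lubelrun" → prefix "lu" already present; 6 new (b, e, l, r, u, n)
  "ludornefen" → prefix "lu" already present; 8 new (d, o, r, n, e, f, e, n)
Total nodes = 7 + 4 + 5 + 2 + 7 + 6 + 2 + 6 + 8 = 47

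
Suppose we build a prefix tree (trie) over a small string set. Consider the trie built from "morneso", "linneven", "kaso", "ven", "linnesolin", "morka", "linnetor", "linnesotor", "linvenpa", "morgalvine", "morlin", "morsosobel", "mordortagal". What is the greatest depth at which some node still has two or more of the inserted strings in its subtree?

Equivalently: take the maximum, over all pairs, of their longest common prefix length.
"linnesolin" and "linnesotor" agree on "linneso" (7 characters) before diverging; nothing deeper is shared.
Longest shared-prefix length: 7

7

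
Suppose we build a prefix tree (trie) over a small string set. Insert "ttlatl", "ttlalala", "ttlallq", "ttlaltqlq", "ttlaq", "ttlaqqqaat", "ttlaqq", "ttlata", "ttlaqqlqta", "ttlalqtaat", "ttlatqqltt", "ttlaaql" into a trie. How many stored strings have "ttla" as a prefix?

Filter for entries beginning with "ttla":
Words under "ttla": ttlaaql, ttlalala, ttlallq, ttlalqtaat, ttlaltqlq, ttlaq, ttlaqq, ttlaqqlqta, ttlaqqqaat, ttlata, ttlatl, ttlatqqltt
Count: 12

12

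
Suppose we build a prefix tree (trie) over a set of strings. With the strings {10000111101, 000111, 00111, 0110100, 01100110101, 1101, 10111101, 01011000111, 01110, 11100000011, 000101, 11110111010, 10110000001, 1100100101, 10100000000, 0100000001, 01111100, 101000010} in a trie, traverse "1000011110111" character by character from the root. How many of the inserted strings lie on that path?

Traverse "1000011110111" character by character; count nodes along the way that are marked as word ends.
Prefixes of the query that are stored words: "10000111101"
Count: 1

1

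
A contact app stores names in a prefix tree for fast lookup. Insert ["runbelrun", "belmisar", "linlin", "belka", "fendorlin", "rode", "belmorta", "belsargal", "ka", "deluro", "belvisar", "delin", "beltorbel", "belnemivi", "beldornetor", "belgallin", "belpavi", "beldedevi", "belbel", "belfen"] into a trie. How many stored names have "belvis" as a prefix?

Filter for entries beginning with "belvis":
Matches: "belvisar"
Count: 1

1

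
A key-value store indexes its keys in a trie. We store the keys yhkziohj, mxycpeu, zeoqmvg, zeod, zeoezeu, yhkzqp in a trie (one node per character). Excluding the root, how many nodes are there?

Trace insertions, counting only characters that open a new branch:
  "yhkziohj" → 8 new (y, h, k, z, i, o, h, j)
  "mxycpeu" → 7 new (m, x, y, c, p, e, u)
  "zeoqmvg" → 7 new (z, e, o, q, m, v, g)
  "zeod" → prefix "zeo" already present; 1 new (d)
  "zeoezeu" → prefix "zeo" already present; 4 new (e, z, e, u)
  "yhkzqp" → prefix "yhkz" already present; 2 new (q, p)
Total nodes = 8 + 7 + 7 + 1 + 4 + 2 = 29

29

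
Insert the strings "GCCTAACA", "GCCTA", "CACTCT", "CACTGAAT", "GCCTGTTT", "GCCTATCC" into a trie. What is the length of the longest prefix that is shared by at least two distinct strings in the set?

Equivalently: take the maximum, over all pairs, of their longest common prefix length.
"GCCTA" and "GCCTAACA" agree on "GCCTA" (5 characters) before diverging; nothing deeper is shared.
Longest shared-prefix length: 5

5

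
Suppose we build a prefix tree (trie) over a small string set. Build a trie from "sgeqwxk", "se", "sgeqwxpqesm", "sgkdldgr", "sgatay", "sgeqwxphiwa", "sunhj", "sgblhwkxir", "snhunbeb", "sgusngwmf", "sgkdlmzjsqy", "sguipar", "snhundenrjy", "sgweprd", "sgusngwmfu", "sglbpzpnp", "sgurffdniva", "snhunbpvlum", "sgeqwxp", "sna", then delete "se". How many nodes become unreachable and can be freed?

A node on "se"'s path can go only if nothing else ends at it or branches off below it.
The suffix "e" (1 node) is used only by "se"; the node for "s" still has the child "g", so pruning stops there.
Nodes removed: 1

1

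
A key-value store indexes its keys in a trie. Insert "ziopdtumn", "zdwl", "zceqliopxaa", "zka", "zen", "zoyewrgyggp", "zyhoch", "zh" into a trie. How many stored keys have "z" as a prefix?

8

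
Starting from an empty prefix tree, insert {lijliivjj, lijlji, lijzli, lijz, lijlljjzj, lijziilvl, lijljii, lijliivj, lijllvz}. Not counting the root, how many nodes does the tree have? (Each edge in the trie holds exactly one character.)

Trie structure (* marks end of a word):
(root)
└─ l
   └─ i
      └─ j
         ├─ l
         │  ├─ i
         │  │  └─ i
         │  │     └─ v
         │  │        └─ j *
         │  │           └─ j *
         │  ├─ j
         │  │  └─ i *
         │  │     └─ i *
         │  └─ l
         │     ├─ j
         │     │  └─ j
         │     │     └─ z
         │     │        └─ j *
         │     └─ v
         │        └─ z *
         └─ z *
            ├─ i
            │  └─ i
            │     └─ l
            │        └─ v
            │           └─ l *
            └─ l
               └─ i *
Counting every labelled node above: 27.

27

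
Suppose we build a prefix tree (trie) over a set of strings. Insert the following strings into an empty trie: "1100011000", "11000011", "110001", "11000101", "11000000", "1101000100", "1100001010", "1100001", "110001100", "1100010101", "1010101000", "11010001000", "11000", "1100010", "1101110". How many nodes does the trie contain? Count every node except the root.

42

Count nodes per top-level branch (shared prefixes stored once):
  '1'-branch (1010101000, 11000, 11000000, 1100001, 1100001010, 11000011, 110001, 1100010, 11000101, 1100010101, 110001100, 1100011000, 1101000100, 11010001000, 1101110): 42 nodes
Sum: 42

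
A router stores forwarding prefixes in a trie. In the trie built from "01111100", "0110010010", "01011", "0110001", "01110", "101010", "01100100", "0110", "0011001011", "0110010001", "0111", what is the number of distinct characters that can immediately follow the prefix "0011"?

Follow the path "0011" to its node, then look at its outgoing edges.
Distinct next characters after "0011": 0.
That node has 1 child edge.

1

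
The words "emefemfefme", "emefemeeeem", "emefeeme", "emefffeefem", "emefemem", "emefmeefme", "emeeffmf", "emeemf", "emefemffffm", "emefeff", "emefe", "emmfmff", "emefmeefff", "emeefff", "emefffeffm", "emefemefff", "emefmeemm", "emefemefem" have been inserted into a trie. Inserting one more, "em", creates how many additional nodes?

"em" is already a full path in the trie; only an end-marker is added.
No new nodes are needed: 0.

0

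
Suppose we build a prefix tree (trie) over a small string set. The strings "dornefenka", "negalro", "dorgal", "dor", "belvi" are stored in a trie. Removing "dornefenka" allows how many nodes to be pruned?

7

A node on "dornefenka"'s path can go only if nothing else ends at it or branches off below it.
The suffix "nefenka" (7 nodes) is used only by "dornefenka"; the node for "dor" still has the child "g", so pruning stops there.
Nodes removed: 7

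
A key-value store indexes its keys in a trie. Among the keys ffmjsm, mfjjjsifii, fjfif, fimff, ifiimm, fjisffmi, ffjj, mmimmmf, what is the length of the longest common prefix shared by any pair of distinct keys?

2

The deepest shared node is where two words last agree before diverging.
"ffjj" and "ffmjsm" agree on "ff" (2 characters) before diverging; nothing deeper is shared.
Longest shared-prefix length: 2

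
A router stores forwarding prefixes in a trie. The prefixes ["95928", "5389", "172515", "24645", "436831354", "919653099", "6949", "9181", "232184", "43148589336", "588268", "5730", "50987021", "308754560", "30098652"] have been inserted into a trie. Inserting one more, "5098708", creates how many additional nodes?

1

Walking "5098708" from the root, the first 6 characters ("509870") follow existing edges; "8" is the first miss.
Each of the 1 remaining characters creates one node.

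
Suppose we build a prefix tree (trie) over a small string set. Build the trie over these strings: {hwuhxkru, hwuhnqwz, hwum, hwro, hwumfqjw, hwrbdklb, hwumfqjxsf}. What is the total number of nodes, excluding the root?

Insert word by word; a character creates a node only if that edge doesn't already exist:
  "hwuhxkru" → 8 new (h, w, u, h, x, k, r, u)
  "hwuhnqwz" → prefix "hwuh" already present; 4 new (n, q, w, z)
  "hwum" → prefix "hwu" already present; 1 new (m)
  "hwro" → prefix "hw" already present; 2 new (r, o)
  "hwumfqjw" → prefix "hwum" already present; 4 new (f, q, j, w)
  "hwrbdklb" → prefix "hwr" already present; 5 new (b, d, k, l, b)
  "hwumfqjxsf" → prefix "hwumfqj" already present; 3 new (x, s, f)
Total nodes = 8 + 4 + 1 + 2 + 4 + 5 + 3 = 27

27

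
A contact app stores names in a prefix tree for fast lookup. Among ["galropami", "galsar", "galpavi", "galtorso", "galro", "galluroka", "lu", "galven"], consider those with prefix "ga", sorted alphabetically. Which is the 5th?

galsar

Filter for "ga…" and sort: "galluroka", "galpavi", "galro", "galropami", "galsar", "galtorso", "galven"
The 5th is galsar.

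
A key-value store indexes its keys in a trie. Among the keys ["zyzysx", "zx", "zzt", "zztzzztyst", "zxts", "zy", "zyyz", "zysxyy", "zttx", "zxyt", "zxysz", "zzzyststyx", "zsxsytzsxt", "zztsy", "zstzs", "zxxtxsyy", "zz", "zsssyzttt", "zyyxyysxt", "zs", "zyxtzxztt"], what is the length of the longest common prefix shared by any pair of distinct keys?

3

The deepest shared node is where two words last agree before diverging.
"zxysz" and "zxyt" agree on "zxy" (3 characters) before diverging; nothing deeper is shared.
Longest shared-prefix length: 3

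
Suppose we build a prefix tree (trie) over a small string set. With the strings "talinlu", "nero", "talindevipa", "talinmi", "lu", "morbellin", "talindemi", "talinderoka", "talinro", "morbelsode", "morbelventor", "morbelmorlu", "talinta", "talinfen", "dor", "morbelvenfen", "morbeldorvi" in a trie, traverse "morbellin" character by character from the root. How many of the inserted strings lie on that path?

Traverse "morbellin" character by character; count nodes along the way that are marked as word ends.
Prefixes of the query that are stored words: "morbellin"
Count: 1

1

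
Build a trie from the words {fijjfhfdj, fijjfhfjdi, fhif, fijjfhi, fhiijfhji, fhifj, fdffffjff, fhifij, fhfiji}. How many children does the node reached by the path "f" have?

3

Walk "f" from the root, arriving at one node.
Characters that immediately follow "f" among the stored strings: {d, h, i}.
That node has 3 child edges.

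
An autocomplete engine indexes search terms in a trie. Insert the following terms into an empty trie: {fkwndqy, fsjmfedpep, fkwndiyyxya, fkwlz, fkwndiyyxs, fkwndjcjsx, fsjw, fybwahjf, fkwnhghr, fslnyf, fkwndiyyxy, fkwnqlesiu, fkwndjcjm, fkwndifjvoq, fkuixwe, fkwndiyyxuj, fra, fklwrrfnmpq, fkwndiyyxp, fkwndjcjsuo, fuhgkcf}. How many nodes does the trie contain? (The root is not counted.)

Trace insertions, counting only characters that open a new branch:
  "fkwndqy" → 7 new (f, k, w, n, d, q, y)
  "fsjmfedpep" → prefix "f" already present; 9 new (s, j, m, f, e, d, p, e, p)
  "fkwndiyyxya" → prefix "fkwnd" already present; 6 new (i, y, y, x, y, a)
  "fkwlz" → prefix "fkw" already present; 2 new (l, z)
  "fkwndiyyxs" → prefix "fkwndiyyx" already present; 1 new (s)
  "fkwndjcjsx" → prefix "fkwnd" already present; 5 new (j, c, j, s, x)
  "fsjw" → prefix "fsj" already present; 1 new (w)
  "fybwahjf" → prefix "f" already present; 7 new (y, b, w, a, h, j, f)
  "fkwnhghr" → prefix "fkwn" already present; 4 new (h, g, h, r)
  "fslnyf" → prefix "fs" already present; 4 new (l, n, y, f)
  "fkwndiyyxy" → prefix "fkwndiyyxy" already present; 0 new (none)
  "fkwnqlesiu" → prefix "fkwn" already present; 6 new (q, l, e, s, i, u)
  "fkwndjcjm" → prefix "fkwndjcj" already present; 1 new (m)
  "fkwndifjvoq" → prefix "fkwndi" already present; 5 new (f, j, v, o, q)
  "fkuixwe" → prefix "fk" already present; 5 new (u, i, x, w, e)
  "fkwndiyyxuj" → prefix "fkwndiyyx" already present; 2 new (u, j)
  "fra" → prefix "f" already present; 2 new (r, a)
  "fklwrrfnmpq" → prefix "fk" already present; 9 new (l, w, r, r, f, n, m, p, q)
  "fkwndiyyxp" → prefix "fkwndiyyx" already present; 1 new (p)
  "fkwndjcjsuo" → prefix "fkwndjcjs" already present; 2 new (u, o)
  "fuhgkcf" → prefix "f" already present; 6 new (u, h, g, k, c, f)
Total nodes = 7 + 9 + 6 + 2 + 1 + 5 + 1 + 7 + 4 + 4 + 0 + 6 + 1 + 5 + 5 + 2 + 2 + 9 + 1 + 2 + 6 = 85

85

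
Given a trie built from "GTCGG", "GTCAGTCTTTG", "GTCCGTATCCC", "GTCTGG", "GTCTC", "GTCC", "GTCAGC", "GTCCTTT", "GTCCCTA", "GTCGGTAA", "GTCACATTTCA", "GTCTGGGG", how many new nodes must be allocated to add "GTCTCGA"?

2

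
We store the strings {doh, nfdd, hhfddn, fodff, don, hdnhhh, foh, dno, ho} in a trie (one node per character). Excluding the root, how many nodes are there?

28

Trace insertions, counting only characters that open a new branch:
  "doh" → 3 new (d, o, h)
  "nfdd" → 4 new (n, f, d, d)
  "hhfddn" → 6 new (h, h, f, d, d, n)
  "fodff" → 5 new (f, o, d, f, f)
  "don" → prefix "do" already present; 1 new (n)
  "hdnhhh" → prefix "h" already present; 5 new (d, n, h, h, h)
  "foh" → prefix "fo" already present; 1 new (h)
  "dno" → prefix "d" already present; 2 new (n, o)
  "ho" → prefix "h" already present; 1 new (o)
Total nodes = 3 + 4 + 6 + 5 + 1 + 5 + 1 + 2 + 1 = 28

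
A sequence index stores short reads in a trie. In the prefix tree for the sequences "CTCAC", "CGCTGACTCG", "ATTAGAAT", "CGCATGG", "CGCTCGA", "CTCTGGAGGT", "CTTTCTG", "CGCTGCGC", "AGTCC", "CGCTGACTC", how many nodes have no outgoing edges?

A leaf is a node with no children — equivalently, the end of a word that is not a proper prefix of any other stored word.
Those words: "AGTCC", "ATTAGAAT", "CGCATGG", "CGCTCGA", "CGCTGACTCG", "CGCTGCGC", "CTCAC", "CTCTGGAGGT", "CTTTCTG"
Leaf count: 9

9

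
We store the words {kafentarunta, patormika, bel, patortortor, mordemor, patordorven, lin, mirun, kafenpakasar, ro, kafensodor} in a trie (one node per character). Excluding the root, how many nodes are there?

Count nodes per top-level branch (shared prefixes stored once):
  'b'-branch (bel): 3 nodes
  'k'-branch (kafenpakasar, kafensodor, kafentarunta): 24 nodes
  'l'-branch (lin): 3 nodes
  'm'-branch (mirun, mordemor): 12 nodes
  'p'-branch (patordorven, patormika, patortortor): 21 nodes
  'r'-branch (ro): 2 nodes
Sum: 65

65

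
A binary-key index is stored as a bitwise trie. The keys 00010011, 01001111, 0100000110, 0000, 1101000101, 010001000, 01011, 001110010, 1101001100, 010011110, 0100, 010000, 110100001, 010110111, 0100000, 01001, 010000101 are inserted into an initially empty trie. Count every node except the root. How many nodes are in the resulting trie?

59

Count nodes per top-level branch (shared prefixes stored once):
  '0'-branch (0000, 00010011, 001110010, 0100, 010000, 0100000, 0100000110, 010000101, 010001000, 01001, 01001111, 010011110, 01011, 010110111): 43 nodes
  '1'-branch (110100001, 1101000101, 1101001100): 16 nodes
Sum: 59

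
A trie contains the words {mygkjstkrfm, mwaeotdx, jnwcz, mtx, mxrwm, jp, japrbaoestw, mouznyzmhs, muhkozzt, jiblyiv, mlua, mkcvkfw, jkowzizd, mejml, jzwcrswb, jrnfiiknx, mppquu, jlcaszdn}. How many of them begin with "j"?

8

Filter for entries beginning with "j":
Words under "j": japrbaoestw, jiblyiv, jkowzizd, jlcaszdn, jnwcz, jp, jrnfiiknx, jzwcrswb
Count: 8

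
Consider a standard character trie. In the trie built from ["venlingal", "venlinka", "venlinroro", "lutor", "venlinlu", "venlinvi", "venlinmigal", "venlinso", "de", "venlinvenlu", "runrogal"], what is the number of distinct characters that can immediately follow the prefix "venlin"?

The children of the "venlin" node are the distinct next characters among strings starting with "venlin".
Distinct next characters after "venlin": g, k, l, m, r, s, v.
That node has 7 child edges.

7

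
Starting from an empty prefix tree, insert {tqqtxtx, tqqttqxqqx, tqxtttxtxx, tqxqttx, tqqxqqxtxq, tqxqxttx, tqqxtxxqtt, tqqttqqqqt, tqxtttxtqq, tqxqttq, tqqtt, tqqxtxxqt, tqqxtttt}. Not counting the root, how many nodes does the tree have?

Trace insertions, counting only characters that open a new branch:
  "tqqtxtx" → 7 new (t, q, q, t, x, t, x)
  "tqqttqxqqx" → prefix "tqqt" already present; 6 new (t, q, x, q, q, x)
  "tqxtttxtxx" → prefix "tq" already present; 8 new (x, t, t, t, x, t, x, x)
  "tqxqttx" → prefix "tqx" already present; 4 new (q, t, t, x)
  "tqqxqqxtxq" → prefix "tqq" already present; 7 new (x, q, q, x, t, x, q)
  "tqxqxttx" → prefix "tqxq" already present; 4 new (x, t, t, x)
  "tqqxtxxqtt" → prefix "tqqx" already present; 6 new (t, x, x, q, t, t)
  "tqqttqqqqt" → prefix "tqqttq" already present; 4 new (q, q, q, t)
  "tqxtttxtqq" → prefix "tqxtttxt" already present; 2 new (q, q)
  "tqxqttq" → prefix "tqxqtt" already present; 1 new (q)
  "tqqtt" → prefix "tqqtt" already present; 0 new (none)
  "tqqxtxxqt" → prefix "tqqxtxxqt" already present; 0 new (none)
  "tqqxtttt" → prefix "tqqxt" already present; 3 new (t, t, t)
Total nodes = 7 + 6 + 8 + 4 + 7 + 4 + 6 + 4 + 2 + 1 + 0 + 0 + 3 = 52

52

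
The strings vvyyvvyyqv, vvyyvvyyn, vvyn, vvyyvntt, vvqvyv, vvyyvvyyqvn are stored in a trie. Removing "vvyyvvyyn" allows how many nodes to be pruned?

A node on "vvyyvvyyn"'s path can go only if nothing else ends at it or branches off below it.
The suffix "n" (1 node) is used only by "vvyyvvyyn"; the node for "vvyyvvyy" still has the child "q", so pruning stops there.
Nodes removed: 1

1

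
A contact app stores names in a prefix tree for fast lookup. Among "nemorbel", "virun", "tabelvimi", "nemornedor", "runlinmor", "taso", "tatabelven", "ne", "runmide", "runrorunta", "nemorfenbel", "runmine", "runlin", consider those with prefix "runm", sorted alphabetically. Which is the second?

runmine

Filter for "runm…" and sort: "runmide", "runmine"
Position 2: runmine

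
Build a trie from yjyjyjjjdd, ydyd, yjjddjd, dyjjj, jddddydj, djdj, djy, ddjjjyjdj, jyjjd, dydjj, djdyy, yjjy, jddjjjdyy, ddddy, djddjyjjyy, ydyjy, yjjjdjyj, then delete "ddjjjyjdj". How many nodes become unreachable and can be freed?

7

Walk "ddjjjyjdj" from the leaf back toward the root, removing each node that no remaining word uses.
The suffix "jjjyjdj" (7 nodes) is used only by "ddjjjyjdj"; the node for "dd" still has the child "d", so pruning stops there.
Nodes removed: 7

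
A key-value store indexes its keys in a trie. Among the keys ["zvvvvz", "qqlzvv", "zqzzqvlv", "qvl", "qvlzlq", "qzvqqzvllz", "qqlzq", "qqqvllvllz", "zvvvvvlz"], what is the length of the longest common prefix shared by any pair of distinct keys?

5

Look for the deepest trie node that still has at least two words in its subtree.
"zvvvvvlz" and "zvvvvz" agree on "zvvvv" (5 characters) before diverging; nothing deeper is shared.
Longest shared-prefix length: 5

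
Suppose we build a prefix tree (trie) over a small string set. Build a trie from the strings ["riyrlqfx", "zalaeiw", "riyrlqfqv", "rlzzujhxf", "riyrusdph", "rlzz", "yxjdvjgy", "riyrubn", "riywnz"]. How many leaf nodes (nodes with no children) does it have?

8

A leaf is a node with no children — equivalently, the end of a word that is not a proper prefix of any other stored word.
Those words: "riyrlqfqv", "riyrlqfx", "riyrubn", "riyrusdph", "riywnz", "rlzzujhxf", "yxjdvjgy", "zalaeiw"
Leaf count: 8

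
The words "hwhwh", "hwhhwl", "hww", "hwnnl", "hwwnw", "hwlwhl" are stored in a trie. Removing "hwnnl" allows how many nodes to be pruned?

3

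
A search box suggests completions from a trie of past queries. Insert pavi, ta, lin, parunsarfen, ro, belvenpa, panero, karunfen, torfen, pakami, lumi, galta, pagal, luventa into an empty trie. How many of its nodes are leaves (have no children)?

14

A leaf is a node with no children — equivalently, the end of a word that is not a proper prefix of any other stored word.
Those words: "belvenpa", "galta", "karunfen", "lin", "lumi", "luventa", "pagal", "pakami", "panero", "parunsarfen", "pavi", "ro", "ta", "torfen"
Leaf count: 14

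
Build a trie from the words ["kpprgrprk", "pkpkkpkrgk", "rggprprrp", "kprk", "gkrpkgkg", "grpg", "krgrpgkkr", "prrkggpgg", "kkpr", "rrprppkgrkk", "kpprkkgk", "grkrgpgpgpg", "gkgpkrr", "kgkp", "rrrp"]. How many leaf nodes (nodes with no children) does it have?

15

Leaves are exactly the stored words that no other stored word extends.
Those words: "gkgpkrr", "gkrpkgkg", "grkrgpgpgpg", "grpg", "kgkp", "kkpr", "kpprgrprk", "kpprkkgk", "kprk", "krgrpgkkr", "pkpkkpkrgk", "prrkggpgg", "rggprprrp", "rrprppkgrkk", "rrrp"
Leaf count: 15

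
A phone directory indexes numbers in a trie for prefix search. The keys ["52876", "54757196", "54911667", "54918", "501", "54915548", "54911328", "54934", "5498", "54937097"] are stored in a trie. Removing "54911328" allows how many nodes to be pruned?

A node on "54911328"'s path can go only if nothing else ends at it or branches off below it.
The suffix "328" (3 nodes) is used only by "54911328"; the node for "54911" still has the child "6", so pruning stops there.
Nodes removed: 3

3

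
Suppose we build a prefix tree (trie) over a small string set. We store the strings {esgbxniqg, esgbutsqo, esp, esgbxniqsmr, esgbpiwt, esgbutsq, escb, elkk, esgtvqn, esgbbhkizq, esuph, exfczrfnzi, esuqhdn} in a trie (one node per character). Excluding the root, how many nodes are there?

53

Trace insertions, counting only characters that open a new branch:
  "esgbxniqg" → 9 new (e, s, g, b, x, n, i, q, g)
  "esgbutsqo" → prefix "esgb" already present; 5 new (u, t, s, q, o)
  "esp" → prefix "es" already present; 1 new (p)
  "esgbxniqsmr" → prefix "esgbxniq" already present; 3 new (s, m, r)
  "esgbpiwt" → prefix "esgb" already present; 4 new (p, i, w, t)
  "esgbutsq" → prefix "esgbutsq" already present; 0 new (none)
  "escb" → prefix "es" already present; 2 new (c, b)
  "elkk" → prefix "e" already present; 3 new (l, k, k)
  "esgtvqn" → prefix "esg" already present; 4 new (t, v, q, n)
  "esgbbhkizq" → prefix "esgb" already present; 6 new (b, h, k, i, z, q)
  "esuph" → prefix "es" already present; 3 new (u, p, h)
  "exfczrfnzi" → prefix "e" already present; 9 new (x, f, c, z, r, f, n, z, i)
  "esuqhdn" → prefix "esu" already present; 4 new (q, h, d, n)
Total nodes = 9 + 5 + 1 + 3 + 4 + 0 + 2 + 3 + 4 + 6 + 3 + 9 + 4 = 53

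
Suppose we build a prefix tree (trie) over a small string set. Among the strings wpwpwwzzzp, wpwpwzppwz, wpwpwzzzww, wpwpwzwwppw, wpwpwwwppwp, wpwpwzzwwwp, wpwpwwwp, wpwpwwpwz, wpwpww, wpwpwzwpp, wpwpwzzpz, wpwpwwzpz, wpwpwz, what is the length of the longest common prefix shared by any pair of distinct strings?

8

The deepest shared node is where two words last agree before diverging.
"wpwpwwwp" and "wpwpwwwppwp" agree on "wpwpwwwp" (8 characters) before diverging; nothing deeper is shared.
Longest shared-prefix length: 8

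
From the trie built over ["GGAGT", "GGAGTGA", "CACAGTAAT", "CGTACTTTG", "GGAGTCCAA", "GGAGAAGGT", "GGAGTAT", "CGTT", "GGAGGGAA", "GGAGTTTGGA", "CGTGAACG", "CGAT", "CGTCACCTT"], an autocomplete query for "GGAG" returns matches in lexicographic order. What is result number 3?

Words with prefix "GGAG", in lexicographic order: "GGAGAAGGT", "GGAGGGAA", "GGAGT", "GGAGTAT", "GGAGTCCAA", "GGAGTGA", "GGAGTTTGGA"
The 3rd is GGAGT.

GGAGT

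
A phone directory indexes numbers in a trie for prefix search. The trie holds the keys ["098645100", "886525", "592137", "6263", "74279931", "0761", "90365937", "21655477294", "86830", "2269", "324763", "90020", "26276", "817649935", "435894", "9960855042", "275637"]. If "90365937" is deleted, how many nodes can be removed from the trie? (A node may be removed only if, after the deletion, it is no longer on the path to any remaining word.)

Walk "90365937" from the leaf back toward the root, removing each node that no remaining word uses.
The suffix "365937" (6 nodes) is used only by "90365937"; the node for "90" still has the child "0", so pruning stops there.
Nodes removed: 6

6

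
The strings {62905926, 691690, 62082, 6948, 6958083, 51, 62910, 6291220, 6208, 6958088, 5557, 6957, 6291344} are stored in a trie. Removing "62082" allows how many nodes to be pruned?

1

A node on "62082"'s path can go only if nothing else ends at it or branches off below it.
The suffix "2" (1 node) is used only by "62082"; "6208" is itself a stored word, so pruning stops there.
Nodes removed: 1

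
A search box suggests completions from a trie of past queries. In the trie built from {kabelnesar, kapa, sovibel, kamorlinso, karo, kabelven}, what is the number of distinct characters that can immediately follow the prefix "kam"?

The children of the "kam" node are the distinct next characters among strings starting with "kam".
Distinct next characters after "kam": o.
That node has 1 child edge.

1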